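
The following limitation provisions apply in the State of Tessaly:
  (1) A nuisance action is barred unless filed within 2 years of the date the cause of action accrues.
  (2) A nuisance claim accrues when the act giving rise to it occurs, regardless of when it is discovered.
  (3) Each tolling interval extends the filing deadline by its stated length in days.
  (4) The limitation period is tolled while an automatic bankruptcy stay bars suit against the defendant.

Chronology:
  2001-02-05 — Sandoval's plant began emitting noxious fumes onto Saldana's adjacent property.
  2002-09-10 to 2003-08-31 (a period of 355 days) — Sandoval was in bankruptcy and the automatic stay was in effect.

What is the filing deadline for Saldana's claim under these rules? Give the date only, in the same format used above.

The claim accrued on 2001-02-05, when the wrongful act occurred.
Adding the 2 years base period to 2001-02-05 gives a deadline of 2003-02-05, before any tolling.
The automatic bankruptcy stay from 2002-09-10 to 2003-08-31 tolled the period for 355 days, extending the deadline to 2004-01-26.

2004-01-26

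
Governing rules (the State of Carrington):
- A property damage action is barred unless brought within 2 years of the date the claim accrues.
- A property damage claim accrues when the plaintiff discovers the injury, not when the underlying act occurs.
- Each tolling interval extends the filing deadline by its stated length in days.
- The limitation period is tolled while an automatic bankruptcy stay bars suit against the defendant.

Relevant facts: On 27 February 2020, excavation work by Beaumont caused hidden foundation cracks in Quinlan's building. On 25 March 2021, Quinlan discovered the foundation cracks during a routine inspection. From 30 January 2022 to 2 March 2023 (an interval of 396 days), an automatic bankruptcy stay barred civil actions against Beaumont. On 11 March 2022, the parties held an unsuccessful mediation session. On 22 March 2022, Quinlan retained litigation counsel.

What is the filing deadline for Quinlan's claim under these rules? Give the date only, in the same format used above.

Under the discovery rule, the claim accrued on 25 March 2021, when Quinlan discovered the injury — not on the 27 February 2020 date of the underlying act.
Adding the 2 years base period to 25 March 2021 gives a deadline of 25 March 2023, before any tolling.
The automatic bankruptcy stay from 30 January 2022 to 2 March 2023 tolled the period for 396 days, extending the deadline to 24 April 2024.
The other events in the timeline have no effect on the limitation period under the stated rules.

24 April 2024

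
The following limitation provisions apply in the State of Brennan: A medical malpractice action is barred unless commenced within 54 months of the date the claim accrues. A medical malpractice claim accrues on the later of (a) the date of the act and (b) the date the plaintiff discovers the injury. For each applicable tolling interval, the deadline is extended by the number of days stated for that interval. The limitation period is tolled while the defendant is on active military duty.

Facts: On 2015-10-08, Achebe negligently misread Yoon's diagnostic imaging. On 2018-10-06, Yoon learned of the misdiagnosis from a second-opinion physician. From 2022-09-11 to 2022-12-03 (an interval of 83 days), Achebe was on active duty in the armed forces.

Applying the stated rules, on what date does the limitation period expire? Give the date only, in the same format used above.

The claim accrued on 2018-10-06 — the later of the 2015-10-08 act and the 2018-10-06 discovery.
54 months from 2018-10-06 is 2023-04-06.
The defendant's active military service from 2022-09-11 to 2022-12-03 tolled the period for 83 days, extending the deadline to 2023-06-28.

2023-06-28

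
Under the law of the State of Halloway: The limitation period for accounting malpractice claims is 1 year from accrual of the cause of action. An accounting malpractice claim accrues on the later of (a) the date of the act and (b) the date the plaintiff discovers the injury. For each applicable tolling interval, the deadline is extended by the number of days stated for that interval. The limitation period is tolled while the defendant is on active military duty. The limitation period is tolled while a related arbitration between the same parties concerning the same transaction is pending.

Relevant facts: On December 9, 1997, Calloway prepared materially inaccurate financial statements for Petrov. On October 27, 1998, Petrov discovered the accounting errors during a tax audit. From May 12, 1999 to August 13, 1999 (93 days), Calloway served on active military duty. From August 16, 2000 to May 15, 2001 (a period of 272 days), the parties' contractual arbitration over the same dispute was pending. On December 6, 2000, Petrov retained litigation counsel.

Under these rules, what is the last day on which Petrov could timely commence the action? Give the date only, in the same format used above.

January 28, 2000

Taking the later of the act (December 9, 1997) and discovery (October 27, 1998), the claim accrued on October 27, 1998.
Adding the 1 year base period to October 27, 1998 gives a deadline of October 27, 1999, before any tolling.
The period was tolled for 93 days by the defendant's active military service (May 12, 1999 to August 13, 1999), pushing the deadline to January 28, 2000.
The pending related arbitration from August 16, 2000 to May 15, 2001 began after the period had already run on January 28, 2000, so it has no tolling effect.
Nothing else in the chronology tolls or restarts the period.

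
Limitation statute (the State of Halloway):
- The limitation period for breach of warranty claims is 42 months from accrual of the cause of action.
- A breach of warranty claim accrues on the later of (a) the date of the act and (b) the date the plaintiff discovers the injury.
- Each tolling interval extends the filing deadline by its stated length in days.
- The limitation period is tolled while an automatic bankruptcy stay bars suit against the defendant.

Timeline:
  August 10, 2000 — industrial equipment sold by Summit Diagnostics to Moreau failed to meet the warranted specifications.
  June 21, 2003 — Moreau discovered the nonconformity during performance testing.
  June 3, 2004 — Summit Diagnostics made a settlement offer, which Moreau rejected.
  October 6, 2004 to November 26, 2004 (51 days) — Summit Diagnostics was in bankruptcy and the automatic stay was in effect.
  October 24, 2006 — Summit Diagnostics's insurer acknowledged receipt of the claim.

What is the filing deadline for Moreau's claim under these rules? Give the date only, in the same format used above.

February 10, 2007

Taking the later of the act (August 10, 2000) and discovery (June 21, 2003), the claim accrued on June 21, 2003.
42 months from June 21, 2003 is December 21, 2006.
The automatic bankruptcy stay from October 6, 2004 to November 26, 2004 tolled the period for 51 days, extending the deadline to February 10, 2007.
Nothing else in the chronology tolls or restarts the period.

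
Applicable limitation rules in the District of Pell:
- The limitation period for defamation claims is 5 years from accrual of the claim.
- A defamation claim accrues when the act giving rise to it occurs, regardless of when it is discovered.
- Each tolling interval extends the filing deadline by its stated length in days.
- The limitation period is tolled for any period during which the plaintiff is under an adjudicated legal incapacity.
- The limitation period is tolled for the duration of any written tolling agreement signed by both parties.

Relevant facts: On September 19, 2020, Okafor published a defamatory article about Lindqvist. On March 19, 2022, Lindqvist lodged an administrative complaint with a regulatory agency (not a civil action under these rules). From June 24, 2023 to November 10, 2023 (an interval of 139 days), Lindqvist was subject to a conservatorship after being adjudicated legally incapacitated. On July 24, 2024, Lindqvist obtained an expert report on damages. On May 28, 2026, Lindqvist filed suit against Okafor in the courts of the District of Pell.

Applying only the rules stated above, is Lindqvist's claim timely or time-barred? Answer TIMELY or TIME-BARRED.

The claim accrued on September 19, 2020, the date of the act.
The untolled deadline — 5 years after September 19, 2020 — is September 19, 2025.
The period was tolled for 139 days by the plaintiff's legal incapacity (June 24, 2023 to November 10, 2023), pushing the deadline to February 5, 2026.
None of the other events listed affects the running of the period under the stated rules.
Lindqvist filed on May 28, 2026, after the February 5, 2026 deadline, so the action is time-barred.

TIME-BARRED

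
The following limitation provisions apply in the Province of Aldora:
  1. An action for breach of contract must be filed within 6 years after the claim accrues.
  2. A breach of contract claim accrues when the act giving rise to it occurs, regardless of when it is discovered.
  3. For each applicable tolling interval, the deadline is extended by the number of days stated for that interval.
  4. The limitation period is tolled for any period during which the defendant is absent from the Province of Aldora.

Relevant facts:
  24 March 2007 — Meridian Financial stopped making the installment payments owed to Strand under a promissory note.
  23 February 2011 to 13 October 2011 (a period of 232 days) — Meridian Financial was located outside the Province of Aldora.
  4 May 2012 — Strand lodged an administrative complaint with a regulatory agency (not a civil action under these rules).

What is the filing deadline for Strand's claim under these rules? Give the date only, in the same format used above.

11 November 2013

The claim accrued on 24 March 2007, the date of the act.
The untolled deadline — 6 years after 24 March 2007 — is 24 March 2013.
The period was tolled for 232 days by the defendant's absence from the jurisdiction (23 February 2011 to 13 October 2011), pushing the deadline to 11 November 2013.
None of the other events listed affects the running of the period under the stated rules.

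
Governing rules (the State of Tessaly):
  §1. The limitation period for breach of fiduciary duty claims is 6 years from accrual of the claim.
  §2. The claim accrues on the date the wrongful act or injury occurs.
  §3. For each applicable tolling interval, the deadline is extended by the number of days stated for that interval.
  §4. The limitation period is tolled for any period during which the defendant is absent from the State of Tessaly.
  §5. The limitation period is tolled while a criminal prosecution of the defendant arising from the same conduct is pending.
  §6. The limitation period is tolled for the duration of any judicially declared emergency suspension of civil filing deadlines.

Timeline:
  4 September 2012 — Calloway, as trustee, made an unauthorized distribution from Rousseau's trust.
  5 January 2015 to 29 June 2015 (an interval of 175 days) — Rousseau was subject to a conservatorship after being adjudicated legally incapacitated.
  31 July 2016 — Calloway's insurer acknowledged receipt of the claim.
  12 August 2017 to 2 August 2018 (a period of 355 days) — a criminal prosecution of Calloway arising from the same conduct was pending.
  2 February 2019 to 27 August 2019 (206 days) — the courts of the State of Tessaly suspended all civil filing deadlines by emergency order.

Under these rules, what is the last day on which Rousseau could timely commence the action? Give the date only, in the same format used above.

18 March 2020

The limitation period began to run on 4 September 2012.
The untolled deadline — 6 years after 4 September 2012 — is 4 September 2018.
The period was tolled for 355 days by the pending criminal prosecution (12 August 2017 to 2 August 2018), pushing the deadline to 25 August 2019.
The emergency suspension of filing deadlines from 2 February 2019 to 27 August 2019 tolled the period for 206 days, extending the deadline to 18 March 2020.
No stated provision tolls the period for the plaintiff's incapacity, so the interval from 5 January 2015 to 29 June 2015 has no effect on the deadline.
Nothing else in the chronology tolls or restarts the period.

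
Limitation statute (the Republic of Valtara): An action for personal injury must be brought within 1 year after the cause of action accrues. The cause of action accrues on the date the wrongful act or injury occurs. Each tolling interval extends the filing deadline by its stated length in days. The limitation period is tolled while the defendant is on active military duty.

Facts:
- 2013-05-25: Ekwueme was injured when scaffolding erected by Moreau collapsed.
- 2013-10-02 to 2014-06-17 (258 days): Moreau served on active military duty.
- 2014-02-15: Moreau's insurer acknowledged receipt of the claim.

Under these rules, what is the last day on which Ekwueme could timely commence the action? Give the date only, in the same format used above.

2015-02-07

The claim accrued on 2013-05-25, when the wrongful act occurred.
Adding the 1 year base period to 2013-05-25 gives a deadline of 2014-05-25, before any tolling.
Because the defendant's active military service ran from 2013-10-02 to 2014-06-17, the deadline is extended by 258 days to 2015-02-07.
The other events in the timeline have no effect on the limitation period under the stated rules.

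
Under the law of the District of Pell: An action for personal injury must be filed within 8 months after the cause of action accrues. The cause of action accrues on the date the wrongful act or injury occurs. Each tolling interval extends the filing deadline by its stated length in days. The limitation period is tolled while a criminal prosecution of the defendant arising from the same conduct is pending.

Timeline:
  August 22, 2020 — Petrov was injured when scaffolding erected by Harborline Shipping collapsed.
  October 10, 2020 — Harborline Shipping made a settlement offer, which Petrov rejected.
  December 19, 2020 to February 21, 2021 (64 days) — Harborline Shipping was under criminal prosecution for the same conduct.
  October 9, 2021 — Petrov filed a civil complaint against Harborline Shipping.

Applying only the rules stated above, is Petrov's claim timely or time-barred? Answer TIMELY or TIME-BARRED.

TIME-BARRED

The limitation period began to run on August 22, 2020.
The untolled deadline — 8 months after August 22, 2020 — is April 22, 2021.
Because the pending criminal prosecution ran from December 19, 2020 to February 21, 2021, the deadline is extended by 64 days to June 25, 2021.
Nothing else in the chronology tolls or restarts the period.
Filing on October 9, 2021 missed the June 25, 2021 deadline — the action is time-barred.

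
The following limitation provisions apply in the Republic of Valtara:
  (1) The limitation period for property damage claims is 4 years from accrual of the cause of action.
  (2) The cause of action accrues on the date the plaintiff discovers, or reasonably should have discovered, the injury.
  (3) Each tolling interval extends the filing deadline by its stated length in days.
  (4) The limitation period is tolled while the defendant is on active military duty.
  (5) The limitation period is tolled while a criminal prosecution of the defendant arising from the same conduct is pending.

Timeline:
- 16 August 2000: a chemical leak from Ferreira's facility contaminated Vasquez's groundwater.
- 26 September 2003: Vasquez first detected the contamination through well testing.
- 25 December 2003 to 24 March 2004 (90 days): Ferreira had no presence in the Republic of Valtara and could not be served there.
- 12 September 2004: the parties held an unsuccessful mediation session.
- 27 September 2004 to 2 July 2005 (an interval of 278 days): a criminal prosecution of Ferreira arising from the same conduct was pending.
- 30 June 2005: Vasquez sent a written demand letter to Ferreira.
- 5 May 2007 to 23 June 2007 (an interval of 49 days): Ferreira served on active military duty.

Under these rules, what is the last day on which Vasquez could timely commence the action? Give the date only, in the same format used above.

18 August 2008

The claim did not accrue until Vasquez discovered the injury on 26 September 2003; the 16 August 2000 act date does not start the clock under the stated rule.
The untolled deadline — 4 years after 26 September 2003 — is 26 September 2007.
The pending criminal prosecution from 27 September 2004 to 2 July 2005 tolled the period for 278 days, extending the deadline to 30 June 2008.
Because the defendant's active military service ran from 5 May 2007 to 23 June 2007, the deadline is extended by 49 days to 18 August 2008.
Although the defendant's absence ran from 25 December 2003 to 24 March 2004, the stated rules do not make that a tolling event, so it is disregarded.
Nothing else in the chronology tolls or restarts the period.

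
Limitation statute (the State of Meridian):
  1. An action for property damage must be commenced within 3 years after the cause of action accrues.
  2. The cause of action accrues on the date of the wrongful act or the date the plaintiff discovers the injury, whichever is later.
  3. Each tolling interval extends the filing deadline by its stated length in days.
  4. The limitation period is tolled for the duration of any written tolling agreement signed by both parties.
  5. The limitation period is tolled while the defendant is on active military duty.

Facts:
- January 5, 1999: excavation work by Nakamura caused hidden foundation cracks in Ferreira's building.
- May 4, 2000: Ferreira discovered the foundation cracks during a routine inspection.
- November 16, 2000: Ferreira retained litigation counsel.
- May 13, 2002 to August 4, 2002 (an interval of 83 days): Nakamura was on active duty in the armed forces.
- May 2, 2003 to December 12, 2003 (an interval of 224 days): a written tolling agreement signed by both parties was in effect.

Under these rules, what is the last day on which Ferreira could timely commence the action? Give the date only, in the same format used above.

The claim accrued on May 4, 2000 — the later of the January 5, 1999 act and the May 4, 2000 discovery.
Adding the 3 years base period to May 4, 2000 gives a deadline of May 4, 2003, before any tolling.
Because the defendant's active military service ran from May 13, 2002 to August 4, 2002, the deadline is extended by 83 days to July 26, 2003.
Because the written tolling agreement ran from May 2, 2003 to December 12, 2003, the deadline is extended by 224 days to March 6, 2004.
The other events in the timeline have no effect on the limitation period under the stated rules.

March 6, 2004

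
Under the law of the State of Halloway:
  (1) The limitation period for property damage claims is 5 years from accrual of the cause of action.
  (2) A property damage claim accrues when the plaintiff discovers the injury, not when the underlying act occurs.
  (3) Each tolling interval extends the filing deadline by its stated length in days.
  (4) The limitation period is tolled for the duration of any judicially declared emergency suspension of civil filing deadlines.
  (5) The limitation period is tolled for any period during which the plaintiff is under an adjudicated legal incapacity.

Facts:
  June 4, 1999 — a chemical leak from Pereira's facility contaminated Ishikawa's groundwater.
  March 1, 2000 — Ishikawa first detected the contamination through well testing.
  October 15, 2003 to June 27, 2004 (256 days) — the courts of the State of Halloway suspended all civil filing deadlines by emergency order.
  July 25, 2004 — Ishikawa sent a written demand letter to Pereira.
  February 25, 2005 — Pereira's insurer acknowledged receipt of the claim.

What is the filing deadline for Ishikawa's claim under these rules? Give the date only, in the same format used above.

November 12, 2005

Under the discovery rule, the claim accrued on March 1, 2000, when Ishikawa discovered the injury — not on the June 4, 1999 date of the underlying act.
Adding the 5 years base period to March 1, 2000 gives a deadline of March 1, 2005, before any tolling.
The period was tolled for 256 days by the emergency suspension of filing deadlines (October 15, 2003 to June 27, 2004), pushing the deadline to November 12, 2005.
The other events in the timeline have no effect on the limitation period under the stated rules.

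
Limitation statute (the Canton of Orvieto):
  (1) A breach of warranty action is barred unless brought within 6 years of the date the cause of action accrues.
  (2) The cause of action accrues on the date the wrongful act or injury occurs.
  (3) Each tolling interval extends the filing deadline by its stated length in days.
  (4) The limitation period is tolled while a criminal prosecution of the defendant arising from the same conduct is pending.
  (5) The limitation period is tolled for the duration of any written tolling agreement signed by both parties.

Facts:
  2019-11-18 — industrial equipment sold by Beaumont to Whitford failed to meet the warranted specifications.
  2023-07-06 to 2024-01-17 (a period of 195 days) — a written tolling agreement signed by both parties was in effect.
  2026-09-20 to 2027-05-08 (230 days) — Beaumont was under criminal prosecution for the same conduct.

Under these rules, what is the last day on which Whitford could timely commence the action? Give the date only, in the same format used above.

2026-06-01

The claim accrued on 2019-11-18, when the wrongful act occurred.
6 years from 2019-11-18 is 2025-11-18.
Because the written tolling agreement ran from 2023-07-06 to 2024-01-17, the deadline is extended by 195 days to 2026-06-01.
By the time the pending criminal prosecution began on 2026-09-20, the limitation period had already expired on 2026-06-01; that interval cannot revive it.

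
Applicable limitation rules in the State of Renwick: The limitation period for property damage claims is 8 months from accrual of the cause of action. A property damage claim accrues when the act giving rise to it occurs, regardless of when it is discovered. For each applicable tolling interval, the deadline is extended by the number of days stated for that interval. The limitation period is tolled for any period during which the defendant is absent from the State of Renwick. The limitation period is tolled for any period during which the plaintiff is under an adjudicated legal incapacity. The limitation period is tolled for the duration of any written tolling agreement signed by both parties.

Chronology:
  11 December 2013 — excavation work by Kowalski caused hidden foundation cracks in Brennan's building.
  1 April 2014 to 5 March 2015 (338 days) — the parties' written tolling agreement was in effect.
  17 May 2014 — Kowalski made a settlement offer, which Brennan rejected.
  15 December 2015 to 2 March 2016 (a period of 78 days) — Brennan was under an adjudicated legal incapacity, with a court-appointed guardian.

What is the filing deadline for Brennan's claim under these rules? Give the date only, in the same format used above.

15 July 2015

The limitation period began to run on 11 December 2013.
Adding the 8 months base period to 11 December 2013 gives a deadline of 11 August 2014, before any tolling.
The period was tolled for 338 days by the written tolling agreement (1 April 2014 to 5 March 2015), pushing the deadline to 15 July 2015.
The plaintiff's legal incapacity starting 15 December 2015 came too late — the period had run on 15 July 2015 — and so does not extend the deadline.
The other events in the timeline have no effect on the limitation period under the stated rules.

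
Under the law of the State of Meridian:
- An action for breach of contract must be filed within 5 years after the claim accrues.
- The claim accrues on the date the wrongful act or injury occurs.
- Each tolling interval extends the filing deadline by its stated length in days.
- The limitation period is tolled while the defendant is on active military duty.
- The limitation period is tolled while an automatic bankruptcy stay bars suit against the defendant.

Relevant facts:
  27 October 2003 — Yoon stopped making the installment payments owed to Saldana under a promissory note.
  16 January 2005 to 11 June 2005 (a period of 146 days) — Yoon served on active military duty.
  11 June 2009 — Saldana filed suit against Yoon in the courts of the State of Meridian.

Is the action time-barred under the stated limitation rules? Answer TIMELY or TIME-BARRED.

TIME-BARRED

The claim accrued on 27 October 2003, the date of the act.
Adding the 5 years base period to 27 October 2003 gives a deadline of 27 October 2008, before any tolling.
The defendant's active military service from 16 January 2005 to 11 June 2005 tolled the period for 146 days, extending the deadline to 22 March 2009.
The 11 June 2009 filing falls after the 22 March 2009 deadline; the claim is time-barred.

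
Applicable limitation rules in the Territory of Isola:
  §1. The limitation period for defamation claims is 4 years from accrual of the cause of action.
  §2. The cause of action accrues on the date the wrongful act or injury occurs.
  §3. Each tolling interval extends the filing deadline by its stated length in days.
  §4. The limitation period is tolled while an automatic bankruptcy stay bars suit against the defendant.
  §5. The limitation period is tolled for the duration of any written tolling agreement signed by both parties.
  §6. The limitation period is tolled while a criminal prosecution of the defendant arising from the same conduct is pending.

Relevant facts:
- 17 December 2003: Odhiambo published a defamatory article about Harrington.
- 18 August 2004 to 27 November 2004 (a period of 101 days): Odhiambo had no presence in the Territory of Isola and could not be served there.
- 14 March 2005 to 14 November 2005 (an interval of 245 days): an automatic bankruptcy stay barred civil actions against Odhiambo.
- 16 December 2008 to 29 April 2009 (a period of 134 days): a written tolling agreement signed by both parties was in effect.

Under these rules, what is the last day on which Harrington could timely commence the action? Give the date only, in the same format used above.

18 August 2008

The claim accrued on 17 December 2003, when the wrongful act occurred.
The untolled deadline — 4 years after 17 December 2003 — is 17 December 2007.
The automatic bankruptcy stay from 14 March 2005 to 14 November 2005 tolled the period for 245 days, extending the deadline to 18 August 2008.
The written tolling agreement starting 16 December 2008 came too late — the period had run on 18 August 2008 — and so does not extend the deadline.
Although the defendant's absence ran from 18 August 2004 to 27 November 2004, the stated rules do not make that a tolling event, so it is disregarded.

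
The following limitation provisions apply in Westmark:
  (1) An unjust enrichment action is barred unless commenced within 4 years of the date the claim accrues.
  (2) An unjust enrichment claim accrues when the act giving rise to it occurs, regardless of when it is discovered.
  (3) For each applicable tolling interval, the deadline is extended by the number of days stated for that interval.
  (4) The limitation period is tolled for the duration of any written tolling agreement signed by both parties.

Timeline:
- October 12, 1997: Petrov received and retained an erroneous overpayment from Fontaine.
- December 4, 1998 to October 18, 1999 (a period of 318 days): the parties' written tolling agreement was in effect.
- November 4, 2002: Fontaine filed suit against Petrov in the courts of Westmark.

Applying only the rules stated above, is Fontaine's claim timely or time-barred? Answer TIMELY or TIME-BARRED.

The claim accrued on October 12, 1997, when the wrongful act occurred.
4 years from October 12, 1997 is October 12, 2001.
Because the written tolling agreement ran from December 4, 1998 to October 18, 1999, the deadline is extended by 318 days to August 26, 2002.
Fontaine filed on November 4, 2002, after the August 26, 2002 deadline, so the action is time-barred.

TIME-BARRED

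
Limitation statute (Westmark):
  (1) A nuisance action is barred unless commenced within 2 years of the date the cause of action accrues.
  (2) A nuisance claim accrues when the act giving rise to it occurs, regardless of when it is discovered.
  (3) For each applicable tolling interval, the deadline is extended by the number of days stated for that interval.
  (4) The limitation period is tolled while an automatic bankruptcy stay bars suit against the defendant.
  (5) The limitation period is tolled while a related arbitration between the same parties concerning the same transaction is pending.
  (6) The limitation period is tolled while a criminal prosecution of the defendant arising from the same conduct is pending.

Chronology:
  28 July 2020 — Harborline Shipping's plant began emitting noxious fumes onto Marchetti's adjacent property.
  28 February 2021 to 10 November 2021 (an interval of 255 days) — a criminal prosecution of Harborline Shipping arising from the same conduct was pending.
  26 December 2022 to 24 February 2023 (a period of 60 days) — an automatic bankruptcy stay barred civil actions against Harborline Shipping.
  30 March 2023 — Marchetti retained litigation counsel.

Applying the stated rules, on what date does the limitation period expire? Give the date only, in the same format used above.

8 June 2023

The cause of action accrued on 28 July 2020, the date of the act.
The untolled deadline — 2 years after 28 July 2020 — is 28 July 2022.
The period was tolled for 255 days by the pending criminal prosecution (28 February 2021 to 10 November 2021), pushing the deadline to 9 April 2023.
Because the automatic bankruptcy stay ran from 26 December 2022 to 24 February 2023, the deadline is extended by 60 days to 8 June 2023.
None of the other events listed affects the running of the period under the stated rules.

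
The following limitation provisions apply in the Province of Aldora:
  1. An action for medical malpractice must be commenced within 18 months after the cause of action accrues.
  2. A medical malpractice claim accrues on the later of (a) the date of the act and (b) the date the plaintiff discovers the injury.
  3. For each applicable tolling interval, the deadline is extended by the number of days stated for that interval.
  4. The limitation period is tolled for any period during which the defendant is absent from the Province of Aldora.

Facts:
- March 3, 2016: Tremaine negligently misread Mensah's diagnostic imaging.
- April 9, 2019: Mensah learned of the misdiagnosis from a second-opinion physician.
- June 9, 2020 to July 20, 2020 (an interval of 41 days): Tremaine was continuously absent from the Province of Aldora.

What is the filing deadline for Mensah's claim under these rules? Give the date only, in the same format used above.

November 19, 2020

Because discovery on April 9, 2019 post-dates the March 3, 2016 act, accrual under the later-of rule falls on April 9, 2019.
The untolled deadline — 18 months after April 9, 2019 — is October 9, 2020.
Because the defendant's absence from the jurisdiction ran from June 9, 2020 to July 20, 2020, the deadline is extended by 41 days to November 19, 2020.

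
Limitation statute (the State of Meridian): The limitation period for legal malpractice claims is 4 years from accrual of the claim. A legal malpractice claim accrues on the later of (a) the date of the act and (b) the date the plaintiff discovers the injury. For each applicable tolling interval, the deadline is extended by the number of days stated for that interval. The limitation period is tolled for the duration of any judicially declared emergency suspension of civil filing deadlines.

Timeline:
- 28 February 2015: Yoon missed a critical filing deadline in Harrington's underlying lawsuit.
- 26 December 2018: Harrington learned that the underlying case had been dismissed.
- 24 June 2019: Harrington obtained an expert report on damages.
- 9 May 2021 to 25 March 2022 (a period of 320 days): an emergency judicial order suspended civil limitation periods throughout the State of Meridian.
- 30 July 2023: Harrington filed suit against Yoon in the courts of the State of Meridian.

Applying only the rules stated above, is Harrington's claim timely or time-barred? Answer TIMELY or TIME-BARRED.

TIMELY

The claim accrued on 26 December 2018 — the later of the 28 February 2015 act and the 26 December 2018 discovery.
Adding the 4 years base period to 26 December 2018 gives a deadline of 26 December 2022, before any tolling.
The period was tolled for 320 days by the emergency suspension of filing deadlines (9 May 2021 to 25 March 2022), pushing the deadline to 11 November 2023.
None of the other events listed affects the running of the period under the stated rules.
Filing on 30 July 2023 beat the 11 November 2023 deadline — the action is timely.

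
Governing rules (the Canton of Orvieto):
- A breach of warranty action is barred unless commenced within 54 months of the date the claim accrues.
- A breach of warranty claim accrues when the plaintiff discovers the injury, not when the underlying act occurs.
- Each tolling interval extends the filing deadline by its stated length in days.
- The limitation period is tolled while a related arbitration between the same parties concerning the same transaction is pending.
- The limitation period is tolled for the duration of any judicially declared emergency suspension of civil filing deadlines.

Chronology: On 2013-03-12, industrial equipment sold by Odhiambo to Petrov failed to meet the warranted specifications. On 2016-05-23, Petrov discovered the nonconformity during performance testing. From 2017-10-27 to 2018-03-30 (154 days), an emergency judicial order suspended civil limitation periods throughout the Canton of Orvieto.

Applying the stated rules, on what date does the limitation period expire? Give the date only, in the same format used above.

Accrual is tied to discovery, so the period began on 2016-05-23 rather than on 2013-03-12 when the act occurred.
The untolled deadline — 54 months after 2016-05-23 — is 2020-11-23.
The emergency suspension of filing deadlines from 2017-10-27 to 2018-03-30 tolled the period for 154 days, extending the deadline to 2021-04-26.

2021-04-26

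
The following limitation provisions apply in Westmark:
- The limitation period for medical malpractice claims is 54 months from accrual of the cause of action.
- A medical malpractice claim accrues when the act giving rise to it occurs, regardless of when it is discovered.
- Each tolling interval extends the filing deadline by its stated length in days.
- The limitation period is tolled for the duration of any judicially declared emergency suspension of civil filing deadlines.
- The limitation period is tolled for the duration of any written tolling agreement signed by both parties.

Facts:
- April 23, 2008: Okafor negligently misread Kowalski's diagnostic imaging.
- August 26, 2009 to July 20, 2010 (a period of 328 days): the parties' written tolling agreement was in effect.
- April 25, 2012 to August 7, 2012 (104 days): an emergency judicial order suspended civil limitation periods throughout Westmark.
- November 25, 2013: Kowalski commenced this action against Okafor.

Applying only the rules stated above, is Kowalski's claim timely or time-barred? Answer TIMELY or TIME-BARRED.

TIMELY

The limitation period began to run on April 23, 2008.
Adding the 54 months base period to April 23, 2008 gives a deadline of October 23, 2012, before any tolling.
The period was tolled for 328 days by the written tolling agreement (August 26, 2009 to July 20, 2010), pushing the deadline to September 16, 2013.
The emergency suspension of filing deadlines from April 25, 2012 to August 7, 2012 tolled the period for 104 days, extending the deadline to December 29, 2013.
The November 25, 2013 filing precedes the December 29, 2013 deadline; the claim is timely.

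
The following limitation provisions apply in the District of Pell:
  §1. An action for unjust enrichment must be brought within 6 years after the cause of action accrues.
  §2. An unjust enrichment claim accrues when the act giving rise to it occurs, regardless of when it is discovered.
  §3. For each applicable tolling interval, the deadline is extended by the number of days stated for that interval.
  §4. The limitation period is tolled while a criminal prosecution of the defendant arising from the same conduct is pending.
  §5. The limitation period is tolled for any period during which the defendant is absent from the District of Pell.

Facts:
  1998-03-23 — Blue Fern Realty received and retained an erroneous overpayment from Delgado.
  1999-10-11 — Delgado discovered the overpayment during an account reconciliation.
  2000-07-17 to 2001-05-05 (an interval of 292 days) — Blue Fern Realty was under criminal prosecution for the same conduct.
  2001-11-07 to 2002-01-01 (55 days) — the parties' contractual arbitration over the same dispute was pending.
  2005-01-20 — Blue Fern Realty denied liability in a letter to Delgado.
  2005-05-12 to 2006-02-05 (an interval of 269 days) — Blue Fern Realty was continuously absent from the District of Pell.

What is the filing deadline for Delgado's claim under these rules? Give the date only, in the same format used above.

2005-01-09

Accrual is governed by the date of the act, so the period began to run on 1998-03-23; the later discovery on 1999-10-11 is irrelevant under the stated rule.
The untolled deadline — 6 years after 1998-03-23 — is 2004-03-23.
The period was tolled for 292 days by the pending criminal prosecution (2000-07-17 to 2001-05-05), pushing the deadline to 2005-01-09.
By the time the defendant's absence from the jurisdiction began on 2005-05-12, the limitation period had already expired on 2005-01-09; that interval cannot revive it.
No stated provision tolls the period for a pending arbitration, so the interval from 2001-11-07 to 2002-01-01 has no effect on the deadline.
Nothing else in the chronology tolls or restarts the period.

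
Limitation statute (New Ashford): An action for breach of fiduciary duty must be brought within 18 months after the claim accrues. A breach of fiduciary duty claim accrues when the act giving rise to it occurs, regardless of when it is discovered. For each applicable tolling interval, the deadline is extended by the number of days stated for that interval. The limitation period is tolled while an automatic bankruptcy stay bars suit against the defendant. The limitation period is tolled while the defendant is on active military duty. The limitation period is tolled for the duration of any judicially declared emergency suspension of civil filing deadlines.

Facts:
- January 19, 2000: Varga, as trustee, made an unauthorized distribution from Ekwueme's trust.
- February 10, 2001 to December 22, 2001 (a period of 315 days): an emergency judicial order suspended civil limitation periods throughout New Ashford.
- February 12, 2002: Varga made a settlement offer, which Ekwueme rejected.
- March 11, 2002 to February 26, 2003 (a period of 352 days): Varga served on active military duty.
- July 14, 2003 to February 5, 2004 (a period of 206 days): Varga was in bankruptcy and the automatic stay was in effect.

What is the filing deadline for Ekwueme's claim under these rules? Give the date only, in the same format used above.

The claim accrued on January 19, 2000, the date of the act.
18 months from January 19, 2000 is July 19, 2001.
The period was tolled for 315 days by the emergency suspension of filing deadlines (February 10, 2001 to December 22, 2001), pushing the deadline to May 30, 2002.
Because the defendant's active military service ran from March 11, 2002 to February 26, 2003, the deadline is extended by 352 days to May 17, 2003.
By the time the automatic bankruptcy stay began on July 14, 2003, the limitation period had already expired on May 17, 2003; that interval cannot revive it.
None of the other events listed affects the running of the period under the stated rules.

May 17, 2003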